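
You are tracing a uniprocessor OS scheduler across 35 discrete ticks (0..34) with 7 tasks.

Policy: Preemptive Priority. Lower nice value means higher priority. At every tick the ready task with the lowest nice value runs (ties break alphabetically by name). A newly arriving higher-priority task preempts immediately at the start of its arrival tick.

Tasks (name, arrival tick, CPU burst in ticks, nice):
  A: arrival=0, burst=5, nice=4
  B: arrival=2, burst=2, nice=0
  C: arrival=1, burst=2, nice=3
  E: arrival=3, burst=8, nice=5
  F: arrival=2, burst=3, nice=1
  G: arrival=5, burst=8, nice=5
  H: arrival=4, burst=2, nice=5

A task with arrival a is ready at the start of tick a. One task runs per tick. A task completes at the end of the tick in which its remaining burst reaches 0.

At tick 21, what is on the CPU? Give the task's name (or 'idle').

running at tick 21 = G

t=0: ready={A} → run A
t=1: ready={A,C} → run C
t=2: ready={A,B,C,F} → run B
t=3: ready={A,B,C,E,F} → run B
t=4: ready={A,C,E,F,H} → run F
t=5: ready={A,C,E,F,G,H} → run F
t=6: ready={A,C,E,F,G,H} → run F
t=7: ready={A,C,E,G,H} → run C
t=8: ready={A,E,G,H} → run A
t=9: ready={A,E,G,H} → run A
t=10: ready={A,E,G,H} → run A
t=11: ready={A,E,G,H} → run A
t=12: ready={E,G,H} → run E
t=13: ready={E,G,H} → run E
t=14: ready={E,G,H} → run E
t=15: ready={E,G,H} → run E
t=16: ready={E,G,H} → run E
t=17: ready={E,G,H} → run E
t=18: ready={E,G,H} → run E
t=19: ready={E,G,H} → run E
t=20: ready={G,H} → run G
t=21: ready={G,H} → run G
t=22: ready={G,H} → run G
t=23: ready={G,H} → run G
t=24: ready={G,H} → run G
t=25: ready={G,H} → run G
t=26: ready={G,H} → run G
t=27: ready={G,H} → run G
t=28: ready={H} → run H
t=29: ready={H} → run H
t=30: (idle)
t=31: (idle)
t=32: (idle)
t=33: (idle)
t=34: (idle)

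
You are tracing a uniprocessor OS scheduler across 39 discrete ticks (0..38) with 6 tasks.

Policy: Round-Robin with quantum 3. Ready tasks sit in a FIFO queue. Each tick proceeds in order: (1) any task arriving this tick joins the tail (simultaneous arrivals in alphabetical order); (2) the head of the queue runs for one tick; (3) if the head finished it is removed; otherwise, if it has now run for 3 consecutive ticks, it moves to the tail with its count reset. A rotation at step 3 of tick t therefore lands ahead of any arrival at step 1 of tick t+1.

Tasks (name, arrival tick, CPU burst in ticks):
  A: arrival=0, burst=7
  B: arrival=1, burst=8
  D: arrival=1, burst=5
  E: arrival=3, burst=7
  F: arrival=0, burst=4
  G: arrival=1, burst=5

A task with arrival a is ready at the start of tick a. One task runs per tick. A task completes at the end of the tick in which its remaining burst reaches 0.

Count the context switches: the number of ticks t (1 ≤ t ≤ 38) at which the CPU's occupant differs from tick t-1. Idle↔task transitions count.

context switches = 15

t=0: queue=[A,F] q_used=0 → run A
t=1: queue=[A,F,B,D,G] q_used=1 → run A
t=2: queue=[A,F,B,D,G] q_used=2 → run A
t=3: queue=[F,B,D,G,A,E] q_used=0 → run F
t=4: queue=[F,B,D,G,A,E] q_used=1 → run F
t=5: queue=[F,B,D,G,A,E] q_used=2 → run F
t=6: queue=[B,D,G,A,E,F] q_used=0 → run B
t=7: queue=[B,D,G,A,E,F] q_used=1 → run B
t=8: queue=[B,D,G,A,E,F] q_used=2 → run B
t=9: queue=[D,G,A,E,F,B] q_used=0 → run D
t=10: queue=[D,G,A,E,F,B] q_used=1 → run D
t=11: queue=[D,G,A,E,F,B] q_used=2 → run D
t=12: queue=[G,A,E,F,B,D] q_used=0 → run G
t=13: queue=[G,A,E,F,B,D] q_used=1 → run G
t=14: queue=[G,A,E,F,B,D] q_used=2 → run G
t=15: queue=[A,E,F,B,D,G] q_used=0 → run A
t=16: queue=[A,E,F,B,D,G] q_used=1 → run A
t=17: queue=[A,E,F,B,D,G] q_used=2 → run A
t=18: queue=[E,F,B,D,G,A] q_used=0 → run E
t=19: queue=[E,F,B,D,G,A] q_used=1 → run E
t=20: queue=[E,F,B,D,G,A] q_used=2 → run E
t=21: queue=[F,B,D,G,A,E] q_used=0 → run F
t=22: queue=[B,D,G,A,E] q_used=0 → run B
t=23: queue=[B,D,G,A,E] q_used=1 → run B
t=24: queue=[B,D,G,A,E] q_used=2 → run B
t=25: queue=[D,G,A,E,B] q_used=0 → run D
t=26: queue=[D,G,A,E,B] q_used=1 → run D
t=27: queue=[G,A,E,B] q_used=0 → run G
t=28: queue=[G,A,E,B] q_used=1 → run G
t=29: queue=[A,E,B] q_used=0 → run A
t=30: queue=[E,B] q_used=0 → run E
t=31: queue=[E,B] q_used=1 → run E
t=32: queue=[E,B] q_used=2 → run E
t=33: queue=[B,E] q_used=0 → run B
t=34: queue=[B,E] q_used=1 → run B
t=35: queue=[E] q_used=0 → run E
t=36: (idle)
t=37: (idle)
t=38: (idle)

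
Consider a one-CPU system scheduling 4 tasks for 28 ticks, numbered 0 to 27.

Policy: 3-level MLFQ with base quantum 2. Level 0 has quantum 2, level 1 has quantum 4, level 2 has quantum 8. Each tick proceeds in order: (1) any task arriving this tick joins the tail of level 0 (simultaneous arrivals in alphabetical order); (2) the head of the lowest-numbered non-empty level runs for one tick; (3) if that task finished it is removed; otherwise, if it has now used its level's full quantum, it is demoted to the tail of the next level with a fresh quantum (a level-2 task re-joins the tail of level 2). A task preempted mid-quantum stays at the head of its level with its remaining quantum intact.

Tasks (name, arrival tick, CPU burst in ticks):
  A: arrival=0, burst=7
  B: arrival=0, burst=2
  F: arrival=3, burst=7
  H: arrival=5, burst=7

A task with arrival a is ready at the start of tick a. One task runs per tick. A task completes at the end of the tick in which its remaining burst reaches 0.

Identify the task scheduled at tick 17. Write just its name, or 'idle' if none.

running at tick 17 = H

t=0: L0/L1/L2 = AB/-/- → run A
t=1: L0/L1/L2 = AB/-/- → run A
t=2: L0/L1/L2 = B/A/- → run B
t=3: L0/L1/L2 = BF/A/- → run B
t=4: L0/L1/L2 = F/A/- → run F
t=5: L0/L1/L2 = FH/A/- → run F
t=6: L0/L1/L2 = H/AF/- → run H
t=7: L0/L1/L2 = H/AF/- → run H
t=8: L0/L1/L2 = -/AFH/- → run A
t=9: L0/L1/L2 = -/AFH/- → run A
t=10: L0/L1/L2 = -/AFH/- → run A
t=11: L0/L1/L2 = -/AFH/- → run A
t=12: L0/L1/L2 = -/FH/A → run F
t=13: L0/L1/L2 = -/FH/A → run F
t=14: L0/L1/L2 = -/FH/A → run F
t=15: L0/L1/L2 = -/FH/A → run F
t=16: L0/L1/L2 = -/H/AF → run H
t=17: L0/L1/L2 = -/H/AF → run H
t=18: L0/L1/L2 = -/H/AF → run H
t=19: L0/L1/L2 = -/H/AF → run H
t=20: L0/L1/L2 = -/-/AFH → run A
t=21: L0/L1/L2 = -/-/FH → run F
t=22: L0/L1/L2 = -/-/H → run H
t=23: (idle)
t=24: (idle)
t=25: (idle)
t=26: (idle)
t=27: (idle)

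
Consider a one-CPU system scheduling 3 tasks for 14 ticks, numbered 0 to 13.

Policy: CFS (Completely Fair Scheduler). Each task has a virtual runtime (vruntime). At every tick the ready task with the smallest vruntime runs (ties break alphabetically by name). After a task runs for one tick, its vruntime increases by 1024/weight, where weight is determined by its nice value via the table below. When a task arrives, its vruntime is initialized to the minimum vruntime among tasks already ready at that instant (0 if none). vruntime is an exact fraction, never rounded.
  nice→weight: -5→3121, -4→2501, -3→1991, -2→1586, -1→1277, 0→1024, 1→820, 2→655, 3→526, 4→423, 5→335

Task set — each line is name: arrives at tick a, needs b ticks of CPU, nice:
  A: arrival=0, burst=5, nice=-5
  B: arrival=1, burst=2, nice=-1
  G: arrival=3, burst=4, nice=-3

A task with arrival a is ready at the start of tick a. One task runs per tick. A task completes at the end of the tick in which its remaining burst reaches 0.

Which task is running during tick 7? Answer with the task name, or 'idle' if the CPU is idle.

t=0: vr[A=0] → run A
t=1: vr[A=1024/3121 B=1024/3121] → run A
t=2: vr[A=2048/3121 B=1024/3121] → run B
t=3: vr[A=2048/3121 B=4503552/3985517 G=2048/3121] → run A
t=4: vr[A=3072/3121 B=4503552/3985517 G=2048/3121] → run G
t=5: vr[A=3072/3121 B=4503552/3985517 G=7273472/6213911] → run A
t=6: vr[A=4096/3121 B=4503552/3985517 G=7273472/6213911] → run B
t=7: vr[A=4096/3121 G=7273472/6213911] → run G
t=8: vr[A=4096/3121 G=10469376/6213911] → run A
t=9: vr[G=10469376/6213911] → run G
t=10: vr[G=13665280/6213911] → run G
t=11: (idle)
t=12: (idle)
t=13: (idle)

running at tick 7 = G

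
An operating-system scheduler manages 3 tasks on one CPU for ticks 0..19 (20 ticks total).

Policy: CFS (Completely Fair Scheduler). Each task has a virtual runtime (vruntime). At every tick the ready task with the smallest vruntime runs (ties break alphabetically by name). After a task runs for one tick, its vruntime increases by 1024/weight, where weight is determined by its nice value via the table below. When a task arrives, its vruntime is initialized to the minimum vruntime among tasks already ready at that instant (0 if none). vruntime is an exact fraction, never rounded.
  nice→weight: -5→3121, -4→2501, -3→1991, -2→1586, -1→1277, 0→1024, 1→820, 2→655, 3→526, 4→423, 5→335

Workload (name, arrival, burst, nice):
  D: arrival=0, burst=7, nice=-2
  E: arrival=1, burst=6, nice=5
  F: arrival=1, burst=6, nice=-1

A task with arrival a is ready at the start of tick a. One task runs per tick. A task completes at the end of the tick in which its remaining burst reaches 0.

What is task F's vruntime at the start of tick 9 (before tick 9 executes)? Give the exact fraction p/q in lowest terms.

t=0: vr[D=0] → run D
t=1: vr[D=512/793 E=512/793 F=512/793] → run D
t=2: vr[D=1024/793 E=512/793 F=512/793] → run E
t=3: vr[D=1024/793 E=983552/265655 F=512/793] → run F
t=4: vr[D=1024/793 E=983552/265655 F=1465856/1012661] → run D
t=5: vr[D=1536/793 E=983552/265655 F=1465856/1012661] → run F
t=6: vr[D=1536/793 E=983552/265655 F=2277888/1012661] → run D
t=7: vr[D=2048/793 E=983552/265655 F=2277888/1012661] → run F
t=8: vr[D=2048/793 E=983552/265655 F=3089920/1012661] → run D
t=9: vr[D=2560/793 E=983552/265655 F=3089920/1012661] → run F
t=10: vr[D=2560/793 E=983552/265655 F=3901952/1012661] → run D
t=11: vr[D=3072/793 E=983552/265655 F=3901952/1012661] → run E
t=12: vr[D=3072/793 E=1795584/265655 F=3901952/1012661] → run F
t=13: vr[D=3072/793 E=1795584/265655 F=4713984/1012661] → run D
t=14: vr[E=1795584/265655 F=4713984/1012661] → run F
t=15: vr[E=1795584/265655] → run E
t=16: vr[E=2607616/265655] → run E
t=17: vr[E=3419648/265655] → run E
t=18: vr[E=846336/53131] → run E
t=19: (idle)

vruntime(F, start of tick 9) = 3089920/1012661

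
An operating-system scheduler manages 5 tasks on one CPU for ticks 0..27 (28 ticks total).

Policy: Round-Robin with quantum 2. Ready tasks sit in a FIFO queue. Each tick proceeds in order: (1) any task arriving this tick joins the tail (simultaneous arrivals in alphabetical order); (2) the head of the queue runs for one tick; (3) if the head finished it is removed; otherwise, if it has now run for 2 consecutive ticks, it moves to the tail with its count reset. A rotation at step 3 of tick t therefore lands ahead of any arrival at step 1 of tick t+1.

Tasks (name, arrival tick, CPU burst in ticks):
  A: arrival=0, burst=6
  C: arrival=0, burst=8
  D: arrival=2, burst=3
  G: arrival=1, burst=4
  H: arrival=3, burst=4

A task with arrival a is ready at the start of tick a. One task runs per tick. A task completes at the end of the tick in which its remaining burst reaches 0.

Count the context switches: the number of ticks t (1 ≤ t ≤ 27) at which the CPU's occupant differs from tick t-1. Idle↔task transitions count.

context switches = 12

t=0: queue=[A,C] q_used=0 → run A
t=1: queue=[A,C,G] q_used=1 → run A
t=2: queue=[C,G,A,D] q_used=0 → run C
t=3: queue=[C,G,A,D,H] q_used=1 → run C
t=4: queue=[G,A,D,H,C] q_used=0 → run G
t=5: queue=[G,A,D,H,C] q_used=1 → run G
t=6: queue=[A,D,H,C,G] q_used=0 → run A
t=7: queue=[A,D,H,C,G] q_used=1 → run A
t=8: queue=[D,H,C,G,A] q_used=0 → run D
t=9: queue=[D,H,C,G,A] q_used=1 → run D
t=10: queue=[H,C,G,A,D] q_used=0 → run H
t=11: queue=[H,C,G,A,D] q_used=1 → run H
t=12: queue=[C,G,A,D,H] q_used=0 → run C
t=13: queue=[C,G,A,D,H] q_used=1 → run C
t=14: queue=[G,A,D,H,C] q_used=0 → run G
t=15: queue=[G,A,D,H,C] q_used=1 → run G
t=16: queue=[A,D,H,C] q_used=0 → run A
t=17: queue=[A,D,H,C] q_used=1 → run A
t=18: queue=[D,H,C] q_used=0 → run D
t=19: queue=[H,C] q_used=0 → run H
t=20: queue=[H,C] q_used=1 → run H
t=21: queue=[C] q_used=0 → run C
t=22: queue=[C] q_used=1 → run C
t=23: queue=[C] q_used=0 → run C
t=24: queue=[C] q_used=1 → run C
t=25: (idle)
t=26: (idle)
t=27: (idle)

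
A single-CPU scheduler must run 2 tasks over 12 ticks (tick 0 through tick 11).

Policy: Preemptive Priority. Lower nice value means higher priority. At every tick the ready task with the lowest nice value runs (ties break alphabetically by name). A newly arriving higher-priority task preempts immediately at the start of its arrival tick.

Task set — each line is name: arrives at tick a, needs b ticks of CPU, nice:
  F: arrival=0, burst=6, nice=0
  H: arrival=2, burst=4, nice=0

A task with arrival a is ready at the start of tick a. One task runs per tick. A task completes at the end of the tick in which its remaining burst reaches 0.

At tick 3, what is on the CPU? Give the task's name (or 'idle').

running at tick 3 = F

t=0: ready={F} → run F
t=1: ready={F} → run F
t=2: ready={F,H} → run F
t=3: ready={F,H} → run F
t=4: ready={F,H} → run F
t=5: ready={F,H} → run F
t=6: ready={H} → run H
t=7: ready={H} → run H
t=8: ready={H} → run H
t=9: ready={H} → run H
t=10: (idle)
t=11: (idle)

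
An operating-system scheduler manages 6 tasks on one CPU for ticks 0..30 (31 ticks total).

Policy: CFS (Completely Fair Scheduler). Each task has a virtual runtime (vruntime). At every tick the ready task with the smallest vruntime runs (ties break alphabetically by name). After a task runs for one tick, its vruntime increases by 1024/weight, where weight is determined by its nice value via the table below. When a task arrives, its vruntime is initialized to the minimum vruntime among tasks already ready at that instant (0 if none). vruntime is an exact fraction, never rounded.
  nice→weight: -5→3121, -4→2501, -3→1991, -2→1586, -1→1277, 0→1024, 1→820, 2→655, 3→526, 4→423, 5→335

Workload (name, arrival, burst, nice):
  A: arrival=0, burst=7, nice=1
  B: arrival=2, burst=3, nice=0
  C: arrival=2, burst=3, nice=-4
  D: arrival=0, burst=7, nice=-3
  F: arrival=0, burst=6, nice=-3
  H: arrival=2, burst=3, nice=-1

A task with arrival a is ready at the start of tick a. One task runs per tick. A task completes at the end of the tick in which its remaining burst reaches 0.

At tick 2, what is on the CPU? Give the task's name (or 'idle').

t=0: vr[A=0 D=0 F=0] → run A
t=1: vr[A=256/205 D=0 F=0] → run D
t=2: vr[A=256/205 B=0 C=0 D=1024/1991 F=0 H=0] → run B
t=3: vr[A=256/205 B=1 C=0 D=1024/1991 F=0 H=0] → run C
t=4: vr[A=256/205 B=1 C=1024/2501 D=1024/1991 F=0 H=0] → run F
t=5: vr[A=256/205 B=1 C=1024/2501 D=1024/1991 F=1024/1991 H=0] → run H
t=6: vr[A=256/205 B=1 C=1024/2501 D=1024/1991 F=1024/1991 H=1024/1277] → run C
t=7: vr[A=256/205 B=1 C=2048/2501 D=1024/1991 F=1024/1991 H=1024/1277] → run D
t=8: vr[A=256/205 B=1 C=2048/2501 D=2048/1991 F=1024/1991 H=1024/1277] → run F
t=9: vr[A=256/205 B=1 C=2048/2501 D=2048/1991 F=2048/1991 H=1024/1277] → run H
t=10: vr[A=256/205 B=1 C=2048/2501 D=2048/1991 F=2048/1991 H=2048/1277] → run C
t=11: vr[A=256/205 B=1 D=2048/1991 F=2048/1991 H=2048/1277] → run B
t=12: vr[A=256/205 B=2 D=2048/1991 F=2048/1991 H=2048/1277] → run D
t=13: vr[A=256/205 B=2 D=3072/1991 F=2048/1991 H=2048/1277] → run F
t=14: vr[A=256/205 B=2 D=3072/1991 F=3072/1991 H=2048/1277] → run A
t=15: vr[A=512/205 B=2 D=3072/1991 F=3072/1991 H=2048/1277] → run D
t=16: vr[A=512/205 B=2 D=4096/1991 F=3072/1991 H=2048/1277] → run F
t=17: vr[A=512/205 B=2 D=4096/1991 F=4096/1991 H=2048/1277] → run H
t=18: vr[A=512/205 B=2 D=4096/1991 F=4096/1991] → run B
t=19: vr[A=512/205 D=4096/1991 F=4096/1991] → run D
t=20: vr[A=512/205 D=5120/1991 F=4096/1991] → run F
t=21: vr[A=512/205 D=5120/1991 F=5120/1991] → run A
t=22: vr[A=768/205 D=5120/1991 F=5120/1991] → run D
t=23: vr[A=768/205 D=6144/1991 F=5120/1991] → run F
t=24: vr[A=768/205 D=6144/1991] → run D
t=25: vr[A=768/205] → run A
t=26: vr[A=1024/205] → run A
t=27: vr[A=256/41] → run A
t=28: vr[A=1536/205] → run A
t=29: (idle)
t=30: (idle)

running at tick 2 = B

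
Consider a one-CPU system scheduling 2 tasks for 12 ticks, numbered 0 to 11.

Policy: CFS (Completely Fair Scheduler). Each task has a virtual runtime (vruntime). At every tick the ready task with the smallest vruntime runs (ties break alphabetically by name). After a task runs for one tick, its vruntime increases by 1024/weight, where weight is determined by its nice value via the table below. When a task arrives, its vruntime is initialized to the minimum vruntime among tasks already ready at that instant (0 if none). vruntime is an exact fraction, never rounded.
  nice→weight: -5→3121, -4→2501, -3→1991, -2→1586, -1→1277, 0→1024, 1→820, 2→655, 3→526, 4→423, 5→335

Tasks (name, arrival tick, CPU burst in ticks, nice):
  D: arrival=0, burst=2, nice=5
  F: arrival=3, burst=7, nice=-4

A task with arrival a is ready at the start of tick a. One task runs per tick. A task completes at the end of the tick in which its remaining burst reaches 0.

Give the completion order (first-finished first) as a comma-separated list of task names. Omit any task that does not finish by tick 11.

t=0: vr[D=0] → run D
t=1: vr[D=1024/335] → run D
t=2: (idle)
t=3: vr[F=0] → run F
t=4: vr[F=1024/2501] → run F
t=5: vr[F=2048/2501] → run F
t=6: vr[F=3072/2501] → run F
t=7: vr[F=4096/2501] → run F
t=8: vr[F=5120/2501] → run F
t=9: vr[F=6144/2501] → run F
t=10: (idle)
t=11: (idle)

completion order = D, F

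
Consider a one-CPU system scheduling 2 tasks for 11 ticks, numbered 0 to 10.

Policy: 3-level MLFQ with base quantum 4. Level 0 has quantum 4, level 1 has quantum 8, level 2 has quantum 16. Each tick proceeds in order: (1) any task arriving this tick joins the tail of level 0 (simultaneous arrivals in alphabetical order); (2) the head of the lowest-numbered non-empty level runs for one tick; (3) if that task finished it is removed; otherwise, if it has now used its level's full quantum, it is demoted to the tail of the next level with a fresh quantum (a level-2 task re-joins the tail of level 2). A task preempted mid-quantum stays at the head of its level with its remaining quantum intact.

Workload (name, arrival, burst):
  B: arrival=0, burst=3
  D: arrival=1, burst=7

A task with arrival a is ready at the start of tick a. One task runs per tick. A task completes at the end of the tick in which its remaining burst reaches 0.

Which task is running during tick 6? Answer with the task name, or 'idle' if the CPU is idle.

running at tick 6 = D

t=0: L0/L1/L2 = B/-/- → run B
t=1: L0/L1/L2 = BD/-/- → run B
t=2: L0/L1/L2 = BD/-/- → run B
t=3: L0/L1/L2 = D/-/- → run D
t=4: L0/L1/L2 = D/-/- → run D
t=5: L0/L1/L2 = D/-/- → run D
t=6: L0/L1/L2 = D/-/- → run D
t=7: L0/L1/L2 = -/D/- → run D
t=8: L0/L1/L2 = -/D/- → run D
t=9: L0/L1/L2 = -/D/- → run D
t=10: (idle)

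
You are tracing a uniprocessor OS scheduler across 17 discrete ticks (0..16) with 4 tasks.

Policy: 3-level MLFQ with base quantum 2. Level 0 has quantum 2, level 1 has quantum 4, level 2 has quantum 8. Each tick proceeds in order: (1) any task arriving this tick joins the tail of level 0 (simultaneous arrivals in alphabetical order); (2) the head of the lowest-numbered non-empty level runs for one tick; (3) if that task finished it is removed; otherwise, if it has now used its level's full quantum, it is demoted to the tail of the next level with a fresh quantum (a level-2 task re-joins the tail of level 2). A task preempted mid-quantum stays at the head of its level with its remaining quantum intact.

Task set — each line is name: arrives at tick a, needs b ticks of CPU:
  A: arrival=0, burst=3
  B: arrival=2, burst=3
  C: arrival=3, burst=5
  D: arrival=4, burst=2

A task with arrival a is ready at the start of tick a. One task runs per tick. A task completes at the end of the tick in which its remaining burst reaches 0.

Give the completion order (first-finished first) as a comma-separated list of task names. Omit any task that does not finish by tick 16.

t=0: L0/L1/L2 = A/-/- → run A
t=1: L0/L1/L2 = A/-/- → run A
t=2: L0/L1/L2 = B/A/- → run B
t=3: L0/L1/L2 = BC/A/- → run B
t=4: L0/L1/L2 = CD/AB/- → run C
t=5: L0/L1/L2 = CD/AB/- → run C
t=6: L0/L1/L2 = D/ABC/- → run D
t=7: L0/L1/L2 = D/ABC/- → run D
t=8: L0/L1/L2 = -/ABC/- → run A
t=9: L0/L1/L2 = -/BC/- → run B
t=10: L0/L1/L2 = -/C/- → run C
t=11: L0/L1/L2 = -/C/- → run C
t=12: L0/L1/L2 = -/C/- → run C
t=13: (idle)
t=14: (idle)
t=15: (idle)
t=16: (idle)

completion order = D, A, B, C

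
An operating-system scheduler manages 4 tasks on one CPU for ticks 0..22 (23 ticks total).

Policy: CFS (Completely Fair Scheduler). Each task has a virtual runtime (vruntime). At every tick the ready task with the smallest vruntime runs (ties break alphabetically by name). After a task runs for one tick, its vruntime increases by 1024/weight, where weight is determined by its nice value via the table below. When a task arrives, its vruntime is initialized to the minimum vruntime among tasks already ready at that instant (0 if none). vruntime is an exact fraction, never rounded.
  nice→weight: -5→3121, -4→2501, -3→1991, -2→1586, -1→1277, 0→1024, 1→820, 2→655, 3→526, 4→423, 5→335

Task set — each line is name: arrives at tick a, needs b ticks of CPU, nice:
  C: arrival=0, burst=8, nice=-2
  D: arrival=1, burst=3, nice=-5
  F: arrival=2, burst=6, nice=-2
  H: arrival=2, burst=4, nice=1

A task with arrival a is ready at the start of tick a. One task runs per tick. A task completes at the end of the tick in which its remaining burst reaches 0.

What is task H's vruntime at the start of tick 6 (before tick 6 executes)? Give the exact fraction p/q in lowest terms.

t=0: vr[C=0] → run C
t=1: vr[C=512/793 D=512/793] → run C
t=2: vr[C=1024/793 D=512/793 F=512/793 H=512/793] → run D
t=3: vr[C=1024/793 D=2409984/2474953 F=512/793 H=512/793] → run F
t=4: vr[C=1024/793 D=2409984/2474953 F=1024/793 H=512/793] → run H
t=5: vr[C=1024/793 D=2409984/2474953 F=1024/793 H=307968/162565] → run D
t=6: vr[C=1024/793 D=3222016/2474953 F=1024/793 H=307968/162565] → run C
t=7: vr[C=1536/793 D=3222016/2474953 F=1024/793 H=307968/162565] → run F
t=8: vr[C=1536/793 D=3222016/2474953 F=1536/793 H=307968/162565] → run D
t=9: vr[C=1536/793 F=1536/793 H=307968/162565] → run H
t=10: vr[C=1536/793 F=1536/793 H=510976/162565] → run C
t=11: vr[C=2048/793 F=1536/793 H=510976/162565] → run F
t=12: vr[C=2048/793 F=2048/793 H=510976/162565] → run C
t=13: vr[C=2560/793 F=2048/793 H=510976/162565] → run F
t=14: vr[C=2560/793 F=2560/793 H=510976/162565] → run H
t=15: vr[C=2560/793 F=2560/793 H=713984/162565] → run C
t=16: vr[C=3072/793 F=2560/793 H=713984/162565] → run F
t=17: vr[C=3072/793 F=3072/793 H=713984/162565] → run C
t=18: vr[C=3584/793 F=3072/793 H=713984/162565] → run F
t=19: vr[C=3584/793 H=713984/162565] → run H
t=20: vr[C=3584/793] → run C
t=21: (idle)
t=22: (idle)

vruntime(H, start of tick 6) = 307968/162565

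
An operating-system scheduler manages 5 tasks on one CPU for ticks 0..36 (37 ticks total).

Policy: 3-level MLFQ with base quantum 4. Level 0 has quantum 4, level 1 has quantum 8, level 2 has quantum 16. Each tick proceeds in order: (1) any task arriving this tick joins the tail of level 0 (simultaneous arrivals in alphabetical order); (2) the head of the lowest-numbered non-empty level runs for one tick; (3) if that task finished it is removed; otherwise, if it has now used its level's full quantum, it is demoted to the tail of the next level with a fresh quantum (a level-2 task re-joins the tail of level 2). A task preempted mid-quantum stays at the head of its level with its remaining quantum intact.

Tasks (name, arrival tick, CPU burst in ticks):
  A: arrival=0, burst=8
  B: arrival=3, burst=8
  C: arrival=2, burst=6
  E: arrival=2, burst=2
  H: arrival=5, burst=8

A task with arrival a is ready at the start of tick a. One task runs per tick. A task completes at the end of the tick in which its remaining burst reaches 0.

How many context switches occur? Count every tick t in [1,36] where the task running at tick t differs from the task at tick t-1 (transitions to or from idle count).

t=0: L0/L1/L2 = A/-/- → run A
t=1: L0/L1/L2 = A/-/- → run A
t=2: L0/L1/L2 = ACE/-/- → run A
t=3: L0/L1/L2 = ACEB/-/- → run A
t=4: L0/L1/L2 = CEB/A/- → run C
t=5: L0/L1/L2 = CEBH/A/- → run C
t=6: L0/L1/L2 = CEBH/A/- → run C
t=7: L0/L1/L2 = CEBH/A/- → run C
t=8: L0/L1/L2 = EBH/AC/- → run E
t=9: L0/L1/L2 = EBH/AC/- → run E
t=10: L0/L1/L2 = BH/AC/- → run B
t=11: L0/L1/L2 = BH/AC/- → run B
t=12: L0/L1/L2 = BH/AC/- → run B
t=13: L0/L1/L2 = BH/AC/- → run B
t=14: L0/L1/L2 = H/ACB/- → run H
t=15: L0/L1/L2 = H/ACB/- → run H
t=16: L0/L1/L2 = H/ACB/- → run H
t=17: L0/L1/L2 = H/ACB/- → run H
t=18: L0/L1/L2 = -/ACBH/- → run A
t=19: L0/L1/L2 = -/ACBH/- → run A
t=20: L0/L1/L2 = -/ACBH/- → run A
t=21: L0/L1/L2 = -/ACBH/- → run A
t=22: L0/L1/L2 = -/CBH/- → run C
t=23: L0/L1/L2 = -/CBH/- → run C
t=24: L0/L1/L2 = -/BH/- → run B
t=25: L0/L1/L2 = -/BH/- → run B
t=26: L0/L1/L2 = -/BH/- → run B
t=27: L0/L1/L2 = -/BH/- → run B
t=28: L0/L1/L2 = -/H/- → run H
t=29: L0/L1/L2 = -/H/- → run H
t=30: L0/L1/L2 = -/H/- → run H
t=31: L0/L1/L2 = -/H/- → run H
t=32: (idle)
t=33: (idle)
t=34: (idle)
t=35: (idle)
t=36: (idle)

context switches = 9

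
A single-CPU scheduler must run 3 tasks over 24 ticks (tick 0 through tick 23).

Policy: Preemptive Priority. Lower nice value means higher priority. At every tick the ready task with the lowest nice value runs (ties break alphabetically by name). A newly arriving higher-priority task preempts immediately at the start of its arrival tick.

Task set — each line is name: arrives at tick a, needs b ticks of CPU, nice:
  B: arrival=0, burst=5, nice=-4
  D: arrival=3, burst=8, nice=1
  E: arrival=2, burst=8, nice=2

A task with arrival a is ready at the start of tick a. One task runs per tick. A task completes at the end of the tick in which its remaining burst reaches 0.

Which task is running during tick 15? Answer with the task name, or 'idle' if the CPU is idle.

t=0: ready={B} → run B
t=1: ready={B} → run B
t=2: ready={B,E} → run B
t=3: ready={B,D,E} → run B
t=4: ready={B,D,E} → run B
t=5: ready={D,E} → run D
t=6: ready={D,E} → run D
t=7: ready={D,E} → run D
t=8: ready={D,E} → run D
t=9: ready={D,E} → run D
t=10: ready={D,E} → run D
t=11: ready={D,E} → run D
t=12: ready={D,E} → run D
t=13: ready={E} → run E
t=14: ready={E} → run E
t=15: ready={E} → run E
t=16: ready={E} → run E
t=17: ready={E} → run E
t=18: ready={E} → run E
t=19: ready={E} → run E
t=20: ready={E} → run E
t=21: (idle)
t=22: (idle)
t=23: (idle)

running at tick 15 = E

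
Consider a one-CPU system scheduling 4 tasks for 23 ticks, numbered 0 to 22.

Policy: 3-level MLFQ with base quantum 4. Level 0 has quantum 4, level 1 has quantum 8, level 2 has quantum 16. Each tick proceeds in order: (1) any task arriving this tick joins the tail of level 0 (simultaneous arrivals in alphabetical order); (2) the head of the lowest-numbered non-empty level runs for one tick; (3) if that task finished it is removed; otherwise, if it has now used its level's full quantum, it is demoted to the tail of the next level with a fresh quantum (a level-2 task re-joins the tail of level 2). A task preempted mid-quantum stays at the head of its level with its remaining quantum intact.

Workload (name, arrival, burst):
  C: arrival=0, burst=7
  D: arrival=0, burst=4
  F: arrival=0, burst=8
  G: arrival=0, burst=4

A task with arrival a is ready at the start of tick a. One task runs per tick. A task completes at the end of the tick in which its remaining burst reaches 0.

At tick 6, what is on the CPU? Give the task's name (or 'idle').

t=0: L0/L1/L2 = CDFG/-/- → run C
t=1: L0/L1/L2 = CDFG/-/- → run C
t=2: L0/L1/L2 = CDFG/-/- → run C
t=3: L0/L1/L2 = CDFG/-/- → run C
t=4: L0/L1/L2 = DFG/C/- → run D
t=5: L0/L1/L2 = DFG/C/- → run D
t=6: L0/L1/L2 = DFG/C/- → run D
t=7: L0/L1/L2 = DFG/C/- → run D
t=8: L0/L1/L2 = FG/C/- → run F
t=9: L0/L1/L2 = FG/C/- → run F
t=10: L0/L1/L2 = FG/C/- → run F
t=11: L0/L1/L2 = FG/C/- → run F
t=12: L0/L1/L2 = G/CF/- → run G
t=13: L0/L1/L2 = G/CF/- → run G
t=14: L0/L1/L2 = G/CF/- → run G
t=15: L0/L1/L2 = G/CF/- → run G
t=16: L0/L1/L2 = -/CF/- → run C
t=17: L0/L1/L2 = -/CF/- → run C
t=18: L0/L1/L2 = -/CF/- → run C
t=19: L0/L1/L2 = -/F/- → run F
t=20: L0/L1/L2 = -/F/- → run F
t=21: L0/L1/L2 = -/F/- → run F
t=22: L0/L1/L2 = -/F/- → run F

running at tick 6 = D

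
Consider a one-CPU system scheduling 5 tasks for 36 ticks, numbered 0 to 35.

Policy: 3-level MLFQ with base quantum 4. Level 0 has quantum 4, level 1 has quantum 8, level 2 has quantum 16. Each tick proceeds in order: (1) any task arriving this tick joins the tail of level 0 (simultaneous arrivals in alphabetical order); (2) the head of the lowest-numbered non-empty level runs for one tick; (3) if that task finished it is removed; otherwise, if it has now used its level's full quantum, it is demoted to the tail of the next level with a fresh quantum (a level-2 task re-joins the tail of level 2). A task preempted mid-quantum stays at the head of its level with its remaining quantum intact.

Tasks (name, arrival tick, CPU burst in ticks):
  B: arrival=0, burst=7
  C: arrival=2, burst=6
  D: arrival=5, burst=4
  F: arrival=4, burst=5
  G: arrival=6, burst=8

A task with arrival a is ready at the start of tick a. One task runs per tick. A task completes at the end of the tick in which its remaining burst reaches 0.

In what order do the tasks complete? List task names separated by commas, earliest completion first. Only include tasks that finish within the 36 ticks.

t=0: L0/L1/L2 = B/-/- → run B
t=1: L0/L1/L2 = B/-/- → run B
t=2: L0/L1/L2 = BC/-/- → run B
t=3: L0/L1/L2 = BC/-/- → run B
t=4: L0/L1/L2 = CF/B/- → run C
t=5: L0/L1/L2 = CFD/B/- → run C
t=6: L0/L1/L2 = CFDG/B/- → run C
t=7: L0/L1/L2 = CFDG/B/- → run C
t=8: L0/L1/L2 = FDG/BC/- → run F
t=9: L0/L1/L2 = FDG/BC/- → run F
t=10: L0/L1/L2 = FDG/BC/- → run F
t=11: L0/L1/L2 = FDG/BC/- → run F
t=12: L0/L1/L2 = DG/BCF/- → run D
t=13: L0/L1/L2 = DG/BCF/- → run D
t=14: L0/L1/L2 = DG/BCF/- → run D
t=15: L0/L1/L2 = DG/BCF/- → run D
t=16: L0/L1/L2 = G/BCF/- → run G
t=17: L0/L1/L2 = G/BCF/- → run G
t=18: L0/L1/L2 = G/BCF/- → run G
t=19: L0/L1/L2 = G/BCF/- → run G
t=20: L0/L1/L2 = -/BCFG/- → run B
t=21: L0/L1/L2 = -/BCFG/- → run B
t=22: L0/L1/L2 = -/BCFG/- → run B
t=23: L0/L1/L2 = -/CFG/- → run C
t=24: L0/L1/L2 = -/CFG/- → run C
t=25: L0/L1/L2 = -/FG/- → run F
t=26: L0/L1/L2 = -/G/- → run G
t=27: L0/L1/L2 = -/G/- → run G
t=28: L0/L1/L2 = -/G/- → run G
t=29: L0/L1/L2 = -/G/- → run G
t=30: (idle)
t=31: (idle)
t=32: (idle)
t=33: (idle)
t=34: (idle)
t=35: (idle)

completion order = D, B, C, F, G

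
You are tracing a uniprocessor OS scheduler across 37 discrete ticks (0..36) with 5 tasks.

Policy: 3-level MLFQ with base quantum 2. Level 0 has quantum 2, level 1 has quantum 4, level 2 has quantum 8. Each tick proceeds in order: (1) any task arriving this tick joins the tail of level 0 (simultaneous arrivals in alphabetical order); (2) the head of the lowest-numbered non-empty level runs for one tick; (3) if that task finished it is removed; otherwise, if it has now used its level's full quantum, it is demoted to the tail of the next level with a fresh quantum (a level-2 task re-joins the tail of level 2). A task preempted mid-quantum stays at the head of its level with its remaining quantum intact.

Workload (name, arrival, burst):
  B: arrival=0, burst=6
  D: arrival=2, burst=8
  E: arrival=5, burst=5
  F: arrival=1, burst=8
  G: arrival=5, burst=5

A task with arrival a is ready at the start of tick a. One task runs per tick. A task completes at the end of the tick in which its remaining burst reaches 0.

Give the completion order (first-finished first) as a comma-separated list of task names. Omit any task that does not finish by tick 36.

t=0: L0/L1/L2 = B/-/- → run B
t=1: L0/L1/L2 = BF/-/- → run B
t=2: L0/L1/L2 = FD/B/- → run F
t=3: L0/L1/L2 = FD/B/- → run F
t=4: L0/L1/L2 = D/BF/- → run D
t=5: L0/L1/L2 = DEG/BF/- → run D
t=6: L0/L1/L2 = EG/BFD/- → run E
t=7: L0/L1/L2 = EG/BFD/- → run E
t=8: L0/L1/L2 = G/BFDE/- → run G
t=9: L0/L1/L2 = G/BFDE/- → run G
t=10: L0/L1/L2 = -/BFDEG/- → run B
t=11: L0/L1/L2 = -/BFDEG/- → run B
t=12: L0/L1/L2 = -/BFDEG/- → run B
t=13: L0/L1/L2 = -/BFDEG/- → run B
t=14: L0/L1/L2 = -/FDEG/- → run F
t=15: L0/L1/L2 = -/FDEG/- → run F
t=16: L0/L1/L2 = -/FDEG/- → run F
t=17: L0/L1/L2 = -/FDEG/- → run F
t=18: L0/L1/L2 = -/DEG/F → run D
t=19: L0/L1/L2 = -/DEG/F → run D
t=20: L0/L1/L2 = -/DEG/F → run D
t=21: L0/L1/L2 = -/DEG/F → run D
t=22: L0/L1/L2 = -/EG/FD → run E
t=23: L0/L1/L2 = -/EG/FD → run E
t=24: L0/L1/L2 = -/EG/FD → run E
t=25: L0/L1/L2 = -/G/FD → run G
t=26: L0/L1/L2 = -/G/FD → run G
t=27: L0/L1/L2 = -/G/FD → run G
t=28: L0/L1/L2 = -/-/FD → run F
t=29: L0/L1/L2 = -/-/FD → run F
t=30: L0/L1/L2 = -/-/D → run D
t=31: L0/L1/L2 = -/-/D → run D
t=32: (idle)
t=33: (idle)
t=34: (idle)
t=35: (idle)
t=36: (idle)

completion order = B, E, G, F, D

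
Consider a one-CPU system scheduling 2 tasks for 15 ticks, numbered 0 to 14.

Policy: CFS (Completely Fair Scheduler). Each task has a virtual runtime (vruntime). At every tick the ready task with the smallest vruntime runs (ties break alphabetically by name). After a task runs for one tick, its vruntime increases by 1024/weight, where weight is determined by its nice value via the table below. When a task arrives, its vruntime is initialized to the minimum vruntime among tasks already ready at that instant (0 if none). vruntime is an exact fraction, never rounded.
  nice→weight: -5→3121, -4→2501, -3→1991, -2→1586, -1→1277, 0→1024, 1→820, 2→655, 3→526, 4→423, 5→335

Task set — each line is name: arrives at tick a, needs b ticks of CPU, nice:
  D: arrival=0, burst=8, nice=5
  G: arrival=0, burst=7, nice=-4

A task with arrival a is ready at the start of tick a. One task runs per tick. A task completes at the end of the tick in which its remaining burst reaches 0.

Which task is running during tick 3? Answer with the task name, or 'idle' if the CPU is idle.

running at tick 3 = G

t=0: vr[D=0 G=0] → run D
t=1: vr[D=1024/335 G=0] → run G
t=2: vr[D=1024/335 G=1024/2501] → run G
t=3: vr[D=1024/335 G=2048/2501] → run G
t=4: vr[D=1024/335 G=3072/2501] → run G
t=5: vr[D=1024/335 G=4096/2501] → run G
t=6: vr[D=1024/335 G=5120/2501] → run G
t=7: vr[D=1024/335 G=6144/2501] → run G
t=8: vr[D=1024/335] → run D
t=9: vr[D=2048/335] → run D
t=10: vr[D=3072/335] → run D
t=11: vr[D=4096/335] → run D
t=12: vr[D=1024/67] → run D
t=13: vr[D=6144/335] → run D
t=14: vr[D=7168/335] → run D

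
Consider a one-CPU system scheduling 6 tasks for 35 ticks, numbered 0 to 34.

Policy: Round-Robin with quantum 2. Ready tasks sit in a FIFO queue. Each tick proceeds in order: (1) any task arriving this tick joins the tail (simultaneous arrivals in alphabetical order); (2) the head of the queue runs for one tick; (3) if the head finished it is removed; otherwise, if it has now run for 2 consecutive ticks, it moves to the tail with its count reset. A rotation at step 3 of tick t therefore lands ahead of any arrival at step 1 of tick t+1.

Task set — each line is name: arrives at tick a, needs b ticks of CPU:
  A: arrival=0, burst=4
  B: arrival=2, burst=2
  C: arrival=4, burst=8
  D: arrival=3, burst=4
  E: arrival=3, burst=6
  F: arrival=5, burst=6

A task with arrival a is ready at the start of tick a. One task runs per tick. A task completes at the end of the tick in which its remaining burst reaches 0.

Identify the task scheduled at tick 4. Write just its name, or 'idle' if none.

running at tick 4 = B

t=0: queue=[A] q_used=0 → run A
t=1: queue=[A] q_used=1 → run A
t=2: queue=[A,B] q_used=0 → run A
t=3: queue=[A,B,D,E] q_used=1 → run A
t=4: queue=[B,D,E,C] q_used=0 → run B
t=5: queue=[B,D,E,C,F] q_used=1 → run B
t=6: queue=[D,E,C,F] q_used=0 → run D
t=7: queue=[D,E,C,F] q_used=1 → run D
t=8: queue=[E,C,F,D] q_used=0 → run E
t=9: queue=[E,C,F,D] q_used=1 → run E
t=10: queue=[C,F,D,E] q_used=0 → run C
t=11: queue=[C,F,D,E] q_used=1 → run C
t=12: queue=[F,D,E,C] q_used=0 → run F
t=13: queue=[F,D,E,C] q_used=1 → run F
t=14: queue=[D,E,C,F] q_used=0 → run D
t=15: queue=[D,E,C,F] q_used=1 → run D
t=16: queue=[E,C,F] q_used=0 → run E
t=17: queue=[E,C,F] q_used=1 → run E
t=18: queue=[C,F,E] q_used=0 → run C
t=19: queue=[C,F,E] q_used=1 → run C
t=20: queue=[F,E,C] q_used=0 → run F
t=21: queue=[F,E,C] q_used=1 → run F
t=22: queue=[E,C,F] q_used=0 → run E
t=23: queue=[E,C,F] q_used=1 → run E
t=24: queue=[C,F] q_used=0 → run C
t=25: queue=[C,F] q_used=1 → run C
t=26: queue=[F,C] q_used=0 → run F
t=27: queue=[F,C] q_used=1 → run F
t=28: queue=[C] q_used=0 → run C
t=29: queue=[C] q_used=1 → run C
t=30: (idle)
t=31: (idle)
t=32: (idle)
t=33: (idle)
t=34: (idle)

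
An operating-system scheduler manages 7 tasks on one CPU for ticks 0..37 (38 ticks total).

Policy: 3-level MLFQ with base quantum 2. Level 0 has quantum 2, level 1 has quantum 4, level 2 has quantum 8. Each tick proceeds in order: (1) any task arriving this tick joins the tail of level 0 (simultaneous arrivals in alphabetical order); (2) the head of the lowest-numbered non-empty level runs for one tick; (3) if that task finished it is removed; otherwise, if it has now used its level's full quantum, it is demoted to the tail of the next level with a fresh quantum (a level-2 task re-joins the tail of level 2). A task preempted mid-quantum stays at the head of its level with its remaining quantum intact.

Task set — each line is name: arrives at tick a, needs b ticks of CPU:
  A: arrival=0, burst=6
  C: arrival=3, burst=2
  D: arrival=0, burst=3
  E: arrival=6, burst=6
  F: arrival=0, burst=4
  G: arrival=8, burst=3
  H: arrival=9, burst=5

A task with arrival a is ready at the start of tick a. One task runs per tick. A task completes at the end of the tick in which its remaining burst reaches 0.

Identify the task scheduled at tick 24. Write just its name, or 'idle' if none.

t=0: L0/L1/L2 = ADF/-/- → run A
t=1: L0/L1/L2 = ADF/-/- → run A
t=2: L0/L1/L2 = DF/A/- → run D
t=3: L0/L1/L2 = DFC/A/- → run D
t=4: L0/L1/L2 = FC/AD/- → run F
t=5: L0/L1/L2 = FC/AD/- → run F
t=6: L0/L1/L2 = CE/ADF/- → run C
t=7: L0/L1/L2 = CE/ADF/- → run C
t=8: L0/L1/L2 = EG/ADF/- → run E
t=9: L0/L1/L2 = EGH/ADF/- → run E
t=10: L0/L1/L2 = GH/ADFE/- → run G
t=11: L0/L1/L2 = GH/ADFE/- → run G
t=12: L0/L1/L2 = H/ADFEG/- → run H
t=13: L0/L1/L2 = H/ADFEG/- → run H
t=14: L0/L1/L2 = -/ADFEGH/- → run A
t=15: L0/L1/L2 = -/ADFEGH/- → run A
t=16: L0/L1/L2 = -/ADFEGH/- → run A
t=17: L0/L1/L2 = -/ADFEGH/- → run A
t=18: L0/L1/L2 = -/DFEGH/- → run D
t=19: L0/L1/L2 = -/FEGH/- → run F
t=20: L0/L1/L2 = -/FEGH/- → run F
t=21: L0/L1/L2 = -/EGH/- → run E
t=22: L0/L1/L2 = -/EGH/- → run E
t=23: L0/L1/L2 = -/EGH/- → run E
t=24: L0/L1/L2 = -/EGH/- → run E
t=25: L0/L1/L2 = -/GH/- → run G
t=26: L0/L1/L2 = -/H/- → run H
t=27: L0/L1/L2 = -/H/- → run H
t=28: L0/L1/L2 = -/H/- → run H
t=29: (idle)
t=30: (idle)
t=31: (idle)
t=32: (idle)
t=33: (idle)
t=34: (idle)
t=35: (idle)
t=36: (idle)
t=37: (idle)

running at tick 24 = E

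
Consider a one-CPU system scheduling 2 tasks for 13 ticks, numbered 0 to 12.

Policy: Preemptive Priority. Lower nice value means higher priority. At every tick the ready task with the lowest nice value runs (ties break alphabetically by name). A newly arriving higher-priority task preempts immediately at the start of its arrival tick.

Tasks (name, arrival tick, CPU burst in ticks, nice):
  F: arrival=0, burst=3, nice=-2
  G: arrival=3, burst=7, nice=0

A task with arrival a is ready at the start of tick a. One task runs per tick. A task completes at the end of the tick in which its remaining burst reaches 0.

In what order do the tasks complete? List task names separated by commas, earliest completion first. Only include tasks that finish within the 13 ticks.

t=0: ready={F} → run F
t=1: ready={F} → run F
t=2: ready={F} → run F
t=3: ready={G} → run G
t=4: ready={G} → run G
t=5: ready={G} → run G
t=6: ready={G} → run G
t=7: ready={G} → run G
t=8: ready={G} → run G
t=9: ready={G} → run G
t=10: (idle)
t=11: (idle)
t=12: (idle)

completion order = F, G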